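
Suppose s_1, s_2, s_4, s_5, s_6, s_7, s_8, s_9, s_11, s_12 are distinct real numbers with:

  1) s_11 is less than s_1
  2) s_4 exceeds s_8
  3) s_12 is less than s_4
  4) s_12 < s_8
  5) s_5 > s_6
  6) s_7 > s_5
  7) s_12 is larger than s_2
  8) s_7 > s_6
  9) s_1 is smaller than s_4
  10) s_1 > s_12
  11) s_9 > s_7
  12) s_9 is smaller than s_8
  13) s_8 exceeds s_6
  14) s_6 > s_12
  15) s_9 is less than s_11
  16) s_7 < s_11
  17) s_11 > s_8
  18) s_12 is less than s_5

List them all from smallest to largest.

s_2 < s_12 < s_6 < s_5 < s_7 < s_9 < s_8 < s_11 < s_1 < s_4

Each adjacent pair is fixed by a given relation: s_2 < s_12; s_12 < s_6; s_6 < s_5; s_5 < s_7; s_7 < s_9; s_9 < s_8; s_8 < s_11; s_11 < s_1; s_1 < s_4. Chaining them end to end gives the full order.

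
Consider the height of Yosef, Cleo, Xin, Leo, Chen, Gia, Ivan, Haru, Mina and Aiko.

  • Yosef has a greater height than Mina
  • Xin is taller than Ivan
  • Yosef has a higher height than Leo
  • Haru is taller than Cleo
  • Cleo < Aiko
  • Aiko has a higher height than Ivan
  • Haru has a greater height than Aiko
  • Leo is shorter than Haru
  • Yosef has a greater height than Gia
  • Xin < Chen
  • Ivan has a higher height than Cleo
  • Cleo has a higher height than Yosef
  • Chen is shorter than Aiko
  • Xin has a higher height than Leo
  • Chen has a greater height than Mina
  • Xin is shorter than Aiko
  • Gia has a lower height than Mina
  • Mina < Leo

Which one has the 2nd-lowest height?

Mina

The consecutive relations fix a unique order: Gia < Mina < Leo < Yosef < Cleo < Ivan < Xin < Chen < Aiko < Haru.
Counting 2 from the smallest end gives Mina.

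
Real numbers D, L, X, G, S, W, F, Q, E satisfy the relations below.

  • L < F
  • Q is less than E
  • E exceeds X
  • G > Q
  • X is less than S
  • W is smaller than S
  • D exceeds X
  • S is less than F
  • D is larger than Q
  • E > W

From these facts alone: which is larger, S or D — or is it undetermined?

undetermined

Following every chain through S: above S we get F; below S we get W, X.
D is not reached, and no chain runs the other way from D to S.
So the given relations leave the order of S and D undetermined.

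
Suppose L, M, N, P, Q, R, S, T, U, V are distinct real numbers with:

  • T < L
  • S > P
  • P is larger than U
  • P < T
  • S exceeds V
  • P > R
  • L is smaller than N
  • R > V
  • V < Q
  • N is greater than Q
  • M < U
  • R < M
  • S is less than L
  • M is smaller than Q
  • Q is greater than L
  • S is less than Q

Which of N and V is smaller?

V < R < M < U < P < T < L < Q < N, by transitivity through R, M, U, P, T, L, Q.
So V < N; V is the smaller of the two.

V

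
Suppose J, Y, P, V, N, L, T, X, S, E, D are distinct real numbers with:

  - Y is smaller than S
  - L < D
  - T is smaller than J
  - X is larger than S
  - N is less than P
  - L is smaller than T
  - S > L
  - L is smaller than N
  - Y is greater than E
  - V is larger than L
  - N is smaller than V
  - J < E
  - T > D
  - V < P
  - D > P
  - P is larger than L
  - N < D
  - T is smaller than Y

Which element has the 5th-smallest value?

Piecing the relations together gives one ordering: L < N < V < P < D < T < J < E < Y < S < X.
Counting 5 from the smallest end gives D.

D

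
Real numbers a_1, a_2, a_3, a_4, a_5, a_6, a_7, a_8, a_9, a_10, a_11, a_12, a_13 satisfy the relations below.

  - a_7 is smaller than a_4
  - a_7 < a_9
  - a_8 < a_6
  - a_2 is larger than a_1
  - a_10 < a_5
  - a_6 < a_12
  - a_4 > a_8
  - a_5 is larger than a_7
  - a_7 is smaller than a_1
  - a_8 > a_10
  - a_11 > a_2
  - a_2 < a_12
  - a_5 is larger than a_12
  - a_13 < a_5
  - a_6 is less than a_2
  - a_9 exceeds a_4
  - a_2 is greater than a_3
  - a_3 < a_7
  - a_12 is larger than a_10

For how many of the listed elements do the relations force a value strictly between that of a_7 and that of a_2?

1

Chaining upward from a_7 reaches: a_1, a_4, a_12, a_5, a_11, a_9.
Chaining downward from a_2 reaches: a_3, a_10, a_8, a_6, a_1.
Strictly between a_7 and a_2 are those in both lists: a_1 — 1 element.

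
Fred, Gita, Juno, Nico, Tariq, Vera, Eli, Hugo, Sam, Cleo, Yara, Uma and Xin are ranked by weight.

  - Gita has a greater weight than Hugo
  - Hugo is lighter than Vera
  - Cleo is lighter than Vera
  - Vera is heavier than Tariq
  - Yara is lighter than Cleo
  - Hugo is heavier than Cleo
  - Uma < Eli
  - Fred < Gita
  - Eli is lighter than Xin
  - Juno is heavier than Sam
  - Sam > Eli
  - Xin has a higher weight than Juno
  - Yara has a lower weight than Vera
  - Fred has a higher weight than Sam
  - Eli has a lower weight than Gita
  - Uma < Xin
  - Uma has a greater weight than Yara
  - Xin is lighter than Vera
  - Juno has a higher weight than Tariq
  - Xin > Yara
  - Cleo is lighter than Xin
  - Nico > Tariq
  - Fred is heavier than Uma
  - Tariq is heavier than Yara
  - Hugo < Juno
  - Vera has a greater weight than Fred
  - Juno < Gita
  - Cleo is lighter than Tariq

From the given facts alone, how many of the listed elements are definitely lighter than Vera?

From Vera the given relations immediately reach Yara, Cleo, Hugo, Tariq, Xin, Fred.
From those, Uma, Eli, Sam, Juno — 10 in total.
Nothing else is reachable below Vera; 10 in all.

10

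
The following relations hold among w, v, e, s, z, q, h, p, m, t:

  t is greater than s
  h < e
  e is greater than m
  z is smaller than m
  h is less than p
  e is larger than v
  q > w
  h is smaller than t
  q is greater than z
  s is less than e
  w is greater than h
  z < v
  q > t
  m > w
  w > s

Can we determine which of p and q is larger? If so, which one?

Following every chain through p: below p we get h.
q is not reached, and no chain runs the other way from q to p.
So the given relations leave the order of p and q undetermined.

undetermined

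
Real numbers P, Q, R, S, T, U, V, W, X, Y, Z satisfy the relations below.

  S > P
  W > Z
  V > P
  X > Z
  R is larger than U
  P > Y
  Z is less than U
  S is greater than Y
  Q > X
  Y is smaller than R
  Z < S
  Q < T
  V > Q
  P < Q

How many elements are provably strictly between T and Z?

Chaining upward from Z reaches: X, U, Q, V, W, S, R.
Chaining downward from T reaches: X, Y, P, Q.
Strictly between Z and T are those in both lists: X, Q — 2 elements.

2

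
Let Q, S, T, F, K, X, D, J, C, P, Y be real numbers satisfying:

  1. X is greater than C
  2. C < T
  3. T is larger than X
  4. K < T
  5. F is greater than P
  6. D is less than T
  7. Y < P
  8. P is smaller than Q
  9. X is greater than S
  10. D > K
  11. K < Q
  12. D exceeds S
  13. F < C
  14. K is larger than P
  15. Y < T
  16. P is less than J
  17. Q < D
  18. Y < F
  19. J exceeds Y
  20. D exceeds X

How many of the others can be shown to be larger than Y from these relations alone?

From Y the given relations immediately reach P, F, J, T.
From those, K, C, Q — 7 in total.
From those, X, D — 9 in total.
Nothing else is reachable above Y; 9 in all.

9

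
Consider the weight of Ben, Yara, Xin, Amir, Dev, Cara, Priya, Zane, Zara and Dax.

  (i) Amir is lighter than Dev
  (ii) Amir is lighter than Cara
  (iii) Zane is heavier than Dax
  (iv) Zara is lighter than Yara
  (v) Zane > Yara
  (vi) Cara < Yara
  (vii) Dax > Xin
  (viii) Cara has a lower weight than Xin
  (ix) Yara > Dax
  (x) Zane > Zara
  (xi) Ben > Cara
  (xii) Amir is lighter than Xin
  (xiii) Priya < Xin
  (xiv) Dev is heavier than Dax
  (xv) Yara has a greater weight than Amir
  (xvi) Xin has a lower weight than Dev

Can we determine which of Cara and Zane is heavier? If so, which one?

Zane

Cara < Xin and Xin < Dax give Cara < Dax.
Then Dax < Yara extends the chain to Yara.
With Yara < Zane: Cara < Xin < Dax < Yara < Zane.
So Zane is heavier.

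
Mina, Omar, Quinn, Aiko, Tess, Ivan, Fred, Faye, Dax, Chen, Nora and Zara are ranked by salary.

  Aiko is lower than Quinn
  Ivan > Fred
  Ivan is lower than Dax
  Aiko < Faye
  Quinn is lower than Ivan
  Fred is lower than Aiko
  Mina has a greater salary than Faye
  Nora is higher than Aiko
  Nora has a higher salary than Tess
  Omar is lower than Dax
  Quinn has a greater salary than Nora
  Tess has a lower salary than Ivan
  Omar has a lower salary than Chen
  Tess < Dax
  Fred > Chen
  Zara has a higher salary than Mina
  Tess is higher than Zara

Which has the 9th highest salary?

Piecing the relations together gives one ordering: Omar < Chen < Fred < Aiko < Faye < Mina < Zara < Tess < Nora < Quinn < Ivan < Dax.
Counting 9 from the largest end gives Aiko.

Aiko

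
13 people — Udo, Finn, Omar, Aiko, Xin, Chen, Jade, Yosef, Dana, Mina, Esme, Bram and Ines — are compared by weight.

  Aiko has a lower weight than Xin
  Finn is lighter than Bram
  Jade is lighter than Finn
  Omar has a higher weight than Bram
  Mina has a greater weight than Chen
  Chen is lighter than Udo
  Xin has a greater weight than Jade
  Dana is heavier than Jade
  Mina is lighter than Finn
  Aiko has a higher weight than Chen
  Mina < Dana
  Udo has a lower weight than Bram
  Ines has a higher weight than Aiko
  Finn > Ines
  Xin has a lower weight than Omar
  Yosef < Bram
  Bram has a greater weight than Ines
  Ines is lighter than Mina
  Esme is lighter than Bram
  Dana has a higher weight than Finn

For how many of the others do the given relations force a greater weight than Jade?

The elements the relations force above Jade are Finn, Dana, Bram, Xin, Omar — no chain reaches any other.
That is 5.

5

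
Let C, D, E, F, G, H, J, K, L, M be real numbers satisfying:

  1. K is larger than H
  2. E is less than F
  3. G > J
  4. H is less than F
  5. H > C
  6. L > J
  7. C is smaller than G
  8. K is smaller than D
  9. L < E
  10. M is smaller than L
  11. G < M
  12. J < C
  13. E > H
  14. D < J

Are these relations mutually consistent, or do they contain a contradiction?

We have C < H stated directly, yet also H < K < D < J < C by chaining the others — so H < C. Contradiction.

inconsistent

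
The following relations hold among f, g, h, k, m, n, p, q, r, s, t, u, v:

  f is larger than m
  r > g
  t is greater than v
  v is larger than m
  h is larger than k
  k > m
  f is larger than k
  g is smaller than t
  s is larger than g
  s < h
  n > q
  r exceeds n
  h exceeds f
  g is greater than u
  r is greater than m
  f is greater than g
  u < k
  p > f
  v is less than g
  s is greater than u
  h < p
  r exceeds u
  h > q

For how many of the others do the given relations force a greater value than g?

6

From g the given relations immediately reach t, s, r, f.
From those, h, p — 6 in total.
Nothing else is reachable above g; 6 in all.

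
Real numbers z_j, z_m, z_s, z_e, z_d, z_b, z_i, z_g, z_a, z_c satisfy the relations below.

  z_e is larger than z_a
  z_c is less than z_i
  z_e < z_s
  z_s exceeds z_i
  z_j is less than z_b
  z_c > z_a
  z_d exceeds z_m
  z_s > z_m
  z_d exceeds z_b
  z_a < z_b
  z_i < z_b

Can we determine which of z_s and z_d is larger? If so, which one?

Following every chain through z_d: below z_d we get z_a, z_m, z_c, z_j, z_i, z_b.
z_s is not reached, and no chain runs the other way from z_s to z_d.
So the given relations leave the order of z_d and z_s undetermined.

undetermined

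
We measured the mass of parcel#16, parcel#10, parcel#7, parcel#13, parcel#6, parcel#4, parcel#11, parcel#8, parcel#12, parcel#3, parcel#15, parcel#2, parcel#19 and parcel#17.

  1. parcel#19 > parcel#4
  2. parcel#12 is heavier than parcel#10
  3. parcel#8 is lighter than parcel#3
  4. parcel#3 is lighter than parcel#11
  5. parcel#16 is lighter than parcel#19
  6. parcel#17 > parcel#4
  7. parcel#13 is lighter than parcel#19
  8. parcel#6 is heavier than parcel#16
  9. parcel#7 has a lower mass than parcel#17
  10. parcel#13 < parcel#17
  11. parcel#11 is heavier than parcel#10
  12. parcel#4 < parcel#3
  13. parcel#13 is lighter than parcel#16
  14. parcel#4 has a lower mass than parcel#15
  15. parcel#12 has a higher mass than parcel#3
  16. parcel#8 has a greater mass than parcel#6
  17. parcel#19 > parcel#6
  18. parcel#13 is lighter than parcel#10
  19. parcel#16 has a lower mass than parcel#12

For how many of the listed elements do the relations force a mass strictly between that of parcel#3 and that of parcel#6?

The relations place parcel#6 below parcel#3. An element lies strictly between them when it is forced above parcel#6 and also forced below parcel#3.
Above parcel#6: {parcel#8, parcel#19, parcel#12, parcel#11}. Below parcel#3: {parcel#13, parcel#16, parcel#4, parcel#8}.
Intersection: {parcel#8} — 1.

1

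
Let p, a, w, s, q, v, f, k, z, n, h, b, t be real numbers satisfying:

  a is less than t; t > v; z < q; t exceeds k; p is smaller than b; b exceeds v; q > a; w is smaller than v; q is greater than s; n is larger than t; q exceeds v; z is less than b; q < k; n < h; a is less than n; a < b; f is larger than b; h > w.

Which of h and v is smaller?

v

v < q and q < k give v < k.
With k < t: v < q < k < t.
With t < n: v < q < k < t < n.
With n < h: v < q < k < t < n < h.
So v < h; v is the smaller of the two.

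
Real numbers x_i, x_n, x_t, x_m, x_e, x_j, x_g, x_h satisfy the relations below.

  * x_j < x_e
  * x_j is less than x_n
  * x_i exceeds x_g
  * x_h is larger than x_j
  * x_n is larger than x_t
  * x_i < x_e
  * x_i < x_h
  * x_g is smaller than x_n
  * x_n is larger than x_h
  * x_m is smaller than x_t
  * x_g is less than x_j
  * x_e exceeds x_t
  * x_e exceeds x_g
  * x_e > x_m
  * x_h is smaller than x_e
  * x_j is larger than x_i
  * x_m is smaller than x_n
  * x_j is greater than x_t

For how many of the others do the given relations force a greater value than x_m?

5

The elements the relations force above x_m are x_t, x_j, x_h, x_n, x_e — no chain reaches any other.
That is 5.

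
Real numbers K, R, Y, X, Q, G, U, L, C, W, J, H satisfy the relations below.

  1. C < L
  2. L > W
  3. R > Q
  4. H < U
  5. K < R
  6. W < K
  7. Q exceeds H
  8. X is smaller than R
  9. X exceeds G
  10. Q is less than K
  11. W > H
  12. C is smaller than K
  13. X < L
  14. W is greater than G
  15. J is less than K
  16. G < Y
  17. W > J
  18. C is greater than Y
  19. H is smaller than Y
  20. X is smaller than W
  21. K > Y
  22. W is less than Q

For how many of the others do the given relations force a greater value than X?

Directly above X: W, L, R.
One step further: Q, K (5 so far).
Nothing else is reachable above X; 5 in all.

5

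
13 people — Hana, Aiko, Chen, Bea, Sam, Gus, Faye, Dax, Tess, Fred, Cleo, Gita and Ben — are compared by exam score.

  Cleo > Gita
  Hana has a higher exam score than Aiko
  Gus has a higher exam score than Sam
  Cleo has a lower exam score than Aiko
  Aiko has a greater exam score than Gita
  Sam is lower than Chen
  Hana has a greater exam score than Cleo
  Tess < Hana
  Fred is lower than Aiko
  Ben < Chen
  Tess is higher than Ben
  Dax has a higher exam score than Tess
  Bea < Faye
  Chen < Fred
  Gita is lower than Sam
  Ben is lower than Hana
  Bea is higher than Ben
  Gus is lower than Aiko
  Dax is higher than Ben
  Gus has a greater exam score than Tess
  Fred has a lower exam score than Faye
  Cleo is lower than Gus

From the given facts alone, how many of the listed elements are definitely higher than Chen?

Directly above Chen: Fred.
One step further: Faye, Aiko (3 so far).
One step further: Hana (4 so far).
Nothing else is reachable above Chen; 4 in all.

4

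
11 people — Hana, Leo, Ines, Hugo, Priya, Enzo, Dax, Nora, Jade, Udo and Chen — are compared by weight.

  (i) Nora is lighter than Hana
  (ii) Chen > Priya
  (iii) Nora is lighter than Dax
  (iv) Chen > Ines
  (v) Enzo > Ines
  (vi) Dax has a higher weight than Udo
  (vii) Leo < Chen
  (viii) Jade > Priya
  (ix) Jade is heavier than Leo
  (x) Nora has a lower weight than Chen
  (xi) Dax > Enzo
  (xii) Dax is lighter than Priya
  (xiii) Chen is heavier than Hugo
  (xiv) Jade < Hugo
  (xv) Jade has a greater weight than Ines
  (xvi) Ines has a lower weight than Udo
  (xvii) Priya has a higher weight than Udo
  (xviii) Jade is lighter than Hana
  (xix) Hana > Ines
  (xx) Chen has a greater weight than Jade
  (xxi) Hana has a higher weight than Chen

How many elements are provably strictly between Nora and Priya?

Chaining upward from Nora reaches: Dax, Jade, Hugo, Chen, Hana.
Chaining downward from Priya reaches: Ines, Udo, Enzo, Dax.
Strictly between Nora and Priya are those in both lists: Dax — 1 element.

1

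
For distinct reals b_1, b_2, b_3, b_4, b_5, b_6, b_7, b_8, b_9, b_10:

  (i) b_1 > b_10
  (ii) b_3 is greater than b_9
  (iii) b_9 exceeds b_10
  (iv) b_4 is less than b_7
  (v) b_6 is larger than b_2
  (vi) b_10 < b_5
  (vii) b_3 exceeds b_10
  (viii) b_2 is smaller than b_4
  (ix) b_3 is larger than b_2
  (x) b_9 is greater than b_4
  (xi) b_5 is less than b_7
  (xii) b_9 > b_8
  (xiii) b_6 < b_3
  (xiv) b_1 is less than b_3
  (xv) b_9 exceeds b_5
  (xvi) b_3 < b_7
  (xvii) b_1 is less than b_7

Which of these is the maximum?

b_10 is not greatest since b_10 < b_9; b_2 is not greatest since b_2 < b_3; b_8 is not greatest since b_8 < b_9; b_5 is not greatest since b_5 < b_9; b_6 is not greatest since b_6 < b_3; b_1 is not greatest since b_1 < b_3; b_4 is not greatest since b_4 < b_9; b_9 is not greatest since b_9 < b_3; b_3 is not greatest since b_3 < b_7.
Only b_7 has nothing above it, so b_7 is the maximum.

b_7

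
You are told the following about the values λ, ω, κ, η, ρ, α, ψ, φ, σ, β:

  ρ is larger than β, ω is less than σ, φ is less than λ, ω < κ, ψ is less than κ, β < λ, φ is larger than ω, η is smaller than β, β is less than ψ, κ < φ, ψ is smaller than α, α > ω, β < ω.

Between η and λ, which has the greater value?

Following the relations from η: η < β < ψ < κ < φ < λ.
So η < λ; λ is the larger of the two.

λ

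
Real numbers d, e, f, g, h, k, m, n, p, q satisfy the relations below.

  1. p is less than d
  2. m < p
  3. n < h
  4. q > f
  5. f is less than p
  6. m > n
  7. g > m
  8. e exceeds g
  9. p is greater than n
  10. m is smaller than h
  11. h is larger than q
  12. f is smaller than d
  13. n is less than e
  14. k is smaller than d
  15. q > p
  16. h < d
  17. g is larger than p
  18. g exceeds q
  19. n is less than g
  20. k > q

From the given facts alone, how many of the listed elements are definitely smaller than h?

5

From h the given relations immediately reach n, m, q.
From those, f, p — 5 in total.
No other element is forced below h by the given relations, so the count is 5.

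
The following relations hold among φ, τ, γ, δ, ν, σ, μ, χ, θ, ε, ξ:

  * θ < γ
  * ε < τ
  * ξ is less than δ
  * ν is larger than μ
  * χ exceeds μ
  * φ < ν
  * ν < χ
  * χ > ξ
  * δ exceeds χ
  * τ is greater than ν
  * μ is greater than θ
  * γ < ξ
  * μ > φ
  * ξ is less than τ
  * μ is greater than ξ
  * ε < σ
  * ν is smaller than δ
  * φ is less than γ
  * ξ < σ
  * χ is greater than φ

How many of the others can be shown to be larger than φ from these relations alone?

Directly above φ: γ, μ, ν, χ.
One step further: ξ, τ, δ (7 so far).
One step further: σ (8 so far).
Nothing else is reachable above φ; 8 in all.

8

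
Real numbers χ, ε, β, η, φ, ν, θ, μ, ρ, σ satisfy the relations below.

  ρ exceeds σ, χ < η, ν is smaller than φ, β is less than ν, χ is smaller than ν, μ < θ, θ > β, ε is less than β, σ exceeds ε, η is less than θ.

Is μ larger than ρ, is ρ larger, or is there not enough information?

undetermined

Following every chain through μ: above μ we get θ.
ρ is not reached, and no chain runs the other way from ρ to μ.
So the given relations leave the order of μ and ρ undetermined.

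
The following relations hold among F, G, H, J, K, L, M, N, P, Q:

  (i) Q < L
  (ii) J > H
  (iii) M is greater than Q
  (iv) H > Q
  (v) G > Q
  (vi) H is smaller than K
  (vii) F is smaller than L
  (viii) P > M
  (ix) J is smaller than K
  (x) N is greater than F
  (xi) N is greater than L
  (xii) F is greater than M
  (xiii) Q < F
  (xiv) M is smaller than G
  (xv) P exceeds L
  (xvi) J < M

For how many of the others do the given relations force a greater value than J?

7

Directly above J: M, K.
One step further: F, P, G (5 so far).
One step further: L, N (7 so far).
Nothing else is reachable above J; 7 in all.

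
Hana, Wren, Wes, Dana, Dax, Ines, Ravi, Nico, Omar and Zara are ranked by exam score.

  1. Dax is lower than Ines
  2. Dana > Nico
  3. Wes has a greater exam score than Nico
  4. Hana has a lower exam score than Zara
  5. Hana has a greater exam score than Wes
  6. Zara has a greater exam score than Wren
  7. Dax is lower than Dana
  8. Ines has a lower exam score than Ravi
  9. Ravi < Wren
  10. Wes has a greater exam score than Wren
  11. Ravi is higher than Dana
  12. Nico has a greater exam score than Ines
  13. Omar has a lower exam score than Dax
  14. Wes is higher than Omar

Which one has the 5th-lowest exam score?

Dana

The consecutive relations fix a unique order: Omar < Dax < Ines < Nico < Dana < Ravi < Wren < Wes < Hana < Zara.
Counting 5 from the smallest end gives Dana.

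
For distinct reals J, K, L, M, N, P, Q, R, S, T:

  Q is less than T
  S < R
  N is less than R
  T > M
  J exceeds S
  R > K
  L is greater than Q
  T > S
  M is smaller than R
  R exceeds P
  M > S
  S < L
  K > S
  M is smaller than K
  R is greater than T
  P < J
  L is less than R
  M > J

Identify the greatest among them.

Q is not greatest since Q < T; S is not greatest since S < J; P is not greatest since P < J; J is not greatest since J < M; N is not greatest since N < R; M is not greatest since M < K; T is not greatest since T < R; K is not greatest since K < R; L is not greatest since L < R.
Only R has nothing above it, so R is the greatest.

R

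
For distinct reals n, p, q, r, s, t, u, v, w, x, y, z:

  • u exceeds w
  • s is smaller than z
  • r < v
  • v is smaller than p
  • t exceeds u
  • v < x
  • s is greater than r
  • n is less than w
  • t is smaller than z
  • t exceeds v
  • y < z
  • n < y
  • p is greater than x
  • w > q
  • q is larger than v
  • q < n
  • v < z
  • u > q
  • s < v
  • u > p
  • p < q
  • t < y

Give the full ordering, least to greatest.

The consecutive links are each given: r < s; s < v; v < x; x < p; p < q; q < n; n < w; w < u; u < t; t < y; y < z.

r < s < v < x < p < q < n < w < u < t < y < z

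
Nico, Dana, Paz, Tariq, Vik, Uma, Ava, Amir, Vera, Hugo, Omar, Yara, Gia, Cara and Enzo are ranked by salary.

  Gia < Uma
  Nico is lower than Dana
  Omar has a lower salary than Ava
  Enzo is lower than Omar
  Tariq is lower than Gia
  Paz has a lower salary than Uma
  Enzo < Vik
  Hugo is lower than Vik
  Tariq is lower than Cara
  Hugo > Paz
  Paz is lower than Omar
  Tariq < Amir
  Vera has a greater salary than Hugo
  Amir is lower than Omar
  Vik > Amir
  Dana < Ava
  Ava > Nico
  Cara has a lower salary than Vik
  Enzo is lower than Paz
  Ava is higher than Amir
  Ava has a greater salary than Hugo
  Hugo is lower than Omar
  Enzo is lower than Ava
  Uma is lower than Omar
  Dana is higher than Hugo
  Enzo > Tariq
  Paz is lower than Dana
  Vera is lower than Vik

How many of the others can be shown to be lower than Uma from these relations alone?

Directly below Uma: Gia, Paz.
One step further: Tariq, Enzo (4 so far).
No other element is forced below Uma by the given relations, so the count is 4.

4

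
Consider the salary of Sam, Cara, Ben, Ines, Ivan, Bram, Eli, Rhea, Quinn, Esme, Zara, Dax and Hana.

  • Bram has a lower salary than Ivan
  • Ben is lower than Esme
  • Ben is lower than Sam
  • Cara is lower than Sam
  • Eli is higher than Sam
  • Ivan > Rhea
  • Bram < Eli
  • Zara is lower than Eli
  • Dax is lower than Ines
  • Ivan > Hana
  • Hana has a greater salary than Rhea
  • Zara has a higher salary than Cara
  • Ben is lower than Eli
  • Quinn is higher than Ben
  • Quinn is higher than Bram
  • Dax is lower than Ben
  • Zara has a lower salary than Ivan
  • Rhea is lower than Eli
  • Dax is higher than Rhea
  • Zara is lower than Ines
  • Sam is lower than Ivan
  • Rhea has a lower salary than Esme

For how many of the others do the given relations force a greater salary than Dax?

7

From Dax the given relations immediately reach Ben, Ines.
From those, Esme, Sam, Quinn, Eli — 6 in total.
From those, Ivan — 7 in total.
Nothing else is reachable above Dax; 7 in all.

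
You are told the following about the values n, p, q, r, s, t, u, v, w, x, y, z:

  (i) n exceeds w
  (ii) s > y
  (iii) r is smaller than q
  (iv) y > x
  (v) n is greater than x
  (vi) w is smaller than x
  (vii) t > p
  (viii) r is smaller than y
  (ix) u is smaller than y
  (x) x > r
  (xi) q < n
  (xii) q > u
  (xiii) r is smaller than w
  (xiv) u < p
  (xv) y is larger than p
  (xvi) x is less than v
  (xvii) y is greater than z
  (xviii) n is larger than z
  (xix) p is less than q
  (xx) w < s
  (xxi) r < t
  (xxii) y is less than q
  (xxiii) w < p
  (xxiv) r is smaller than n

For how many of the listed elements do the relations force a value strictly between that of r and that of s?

4

Chaining upward from r reaches: w, p, x, y, v, q, t, n.
Chaining downward from s reaches: u, w, p, x, z, y.
Strictly between r and s are those in both lists: w, p, x, y — 4 elements.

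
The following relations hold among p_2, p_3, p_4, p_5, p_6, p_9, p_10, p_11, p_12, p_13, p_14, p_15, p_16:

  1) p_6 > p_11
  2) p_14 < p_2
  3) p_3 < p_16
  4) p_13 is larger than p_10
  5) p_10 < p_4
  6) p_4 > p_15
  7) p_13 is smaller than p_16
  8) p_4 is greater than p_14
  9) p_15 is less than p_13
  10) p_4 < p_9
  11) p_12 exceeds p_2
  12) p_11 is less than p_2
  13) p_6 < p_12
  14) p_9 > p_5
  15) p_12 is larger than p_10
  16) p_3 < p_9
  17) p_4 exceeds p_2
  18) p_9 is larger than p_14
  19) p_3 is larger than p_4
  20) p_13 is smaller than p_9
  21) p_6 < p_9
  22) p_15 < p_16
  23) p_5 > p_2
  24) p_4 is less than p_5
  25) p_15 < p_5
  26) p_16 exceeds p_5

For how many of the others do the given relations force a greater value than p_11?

The elements the relations force above p_11 are p_2, p_4, p_6, p_3, p_12, p_5, p_9, p_16 — no chain reaches any other.
That is 8.

8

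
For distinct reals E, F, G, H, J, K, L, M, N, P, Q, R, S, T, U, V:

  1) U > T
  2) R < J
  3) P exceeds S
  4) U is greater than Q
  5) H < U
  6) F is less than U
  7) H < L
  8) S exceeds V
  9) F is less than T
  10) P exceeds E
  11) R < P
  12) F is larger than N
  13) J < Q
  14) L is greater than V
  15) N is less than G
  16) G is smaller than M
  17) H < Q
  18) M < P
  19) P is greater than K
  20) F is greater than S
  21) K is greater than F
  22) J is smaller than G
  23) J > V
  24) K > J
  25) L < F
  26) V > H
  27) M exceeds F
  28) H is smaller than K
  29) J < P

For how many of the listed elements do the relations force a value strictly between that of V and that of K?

4

Chaining upward from V reaches: L, S, F, J, T, Q, G, M, U, P.
Chaining downward from K reaches: N, H, R, L, S, F, J.
Strictly between V and K are those in both lists: L, S, F, J — 4 elements.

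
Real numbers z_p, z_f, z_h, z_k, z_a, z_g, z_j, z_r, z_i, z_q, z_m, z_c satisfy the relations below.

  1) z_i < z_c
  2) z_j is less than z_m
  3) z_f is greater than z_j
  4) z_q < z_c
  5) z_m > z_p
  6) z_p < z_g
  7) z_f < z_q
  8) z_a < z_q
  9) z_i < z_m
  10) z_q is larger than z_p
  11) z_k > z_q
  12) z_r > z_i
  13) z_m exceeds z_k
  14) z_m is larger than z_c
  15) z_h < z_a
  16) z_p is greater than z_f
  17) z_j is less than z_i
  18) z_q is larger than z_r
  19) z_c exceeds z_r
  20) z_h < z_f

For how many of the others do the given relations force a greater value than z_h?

8

Directly above z_h: z_f, z_a.
One step further: z_p, z_q (4 so far).
One step further: z_g, z_k, z_c, z_m (8 so far).
Nothing else is reachable above z_h; 8 in all.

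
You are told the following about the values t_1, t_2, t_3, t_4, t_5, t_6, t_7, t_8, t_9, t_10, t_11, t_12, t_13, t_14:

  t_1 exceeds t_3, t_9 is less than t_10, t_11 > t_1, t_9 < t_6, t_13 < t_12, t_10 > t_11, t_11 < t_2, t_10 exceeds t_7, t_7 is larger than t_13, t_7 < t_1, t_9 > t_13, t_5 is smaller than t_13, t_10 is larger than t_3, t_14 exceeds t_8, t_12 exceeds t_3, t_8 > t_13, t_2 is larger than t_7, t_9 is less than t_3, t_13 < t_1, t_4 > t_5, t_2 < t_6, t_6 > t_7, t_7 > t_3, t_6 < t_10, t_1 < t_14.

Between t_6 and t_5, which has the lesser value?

Link the given pairs in sequence: t_5 < t_13; t_13 < t_9; t_9 < t_3; t_3 < t_7; t_7 < t_1; t_1 < t_11; t_11 < t_2; t_2 < t_6.
Chaining these gives t_5 < t_13 < t_9 < t_3 < t_7 < t_1 < t_11 < t_2 < t_6.
So t_5 < t_6; t_5 is the smaller of the two.

t_5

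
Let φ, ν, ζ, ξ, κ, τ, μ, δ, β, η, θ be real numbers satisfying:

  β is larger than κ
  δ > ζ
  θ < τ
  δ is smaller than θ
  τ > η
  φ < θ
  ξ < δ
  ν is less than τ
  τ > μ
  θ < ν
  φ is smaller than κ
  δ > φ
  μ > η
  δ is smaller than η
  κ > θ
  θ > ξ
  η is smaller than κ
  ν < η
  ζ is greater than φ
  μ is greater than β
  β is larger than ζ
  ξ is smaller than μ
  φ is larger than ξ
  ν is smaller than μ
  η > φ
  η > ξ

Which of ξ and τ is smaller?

Link the given pairs in sequence: ξ < φ; φ < ζ; ζ < δ; δ < θ; θ < ν; ν < η; η < κ; κ < β; β < μ; μ < τ.
Together: ξ < φ < ζ < δ < θ < ν < η < κ < β < μ < τ.
So ξ < τ; ξ is the smaller of the two.

ξ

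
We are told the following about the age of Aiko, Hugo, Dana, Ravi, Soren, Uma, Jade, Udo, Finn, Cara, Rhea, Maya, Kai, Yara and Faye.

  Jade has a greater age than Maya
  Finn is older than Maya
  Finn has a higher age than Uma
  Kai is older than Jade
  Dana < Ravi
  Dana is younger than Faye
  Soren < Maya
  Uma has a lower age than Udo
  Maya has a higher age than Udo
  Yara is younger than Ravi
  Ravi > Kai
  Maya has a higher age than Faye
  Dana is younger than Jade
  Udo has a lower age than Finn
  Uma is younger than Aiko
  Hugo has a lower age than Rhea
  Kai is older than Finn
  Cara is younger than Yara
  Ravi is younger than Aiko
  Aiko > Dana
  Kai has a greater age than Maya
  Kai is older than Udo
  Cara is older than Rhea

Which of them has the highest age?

Aiko

Chaining downward from Aiko: directly below it, Dana, Uma, Ravi; then Yara, Kai; then Udo, Cara, Maya, Finn, Jade; then Soren, Faye, Rhea; then Hugo.
That covers every other element, and nothing is given above Aiko, so Aiko is the highest age.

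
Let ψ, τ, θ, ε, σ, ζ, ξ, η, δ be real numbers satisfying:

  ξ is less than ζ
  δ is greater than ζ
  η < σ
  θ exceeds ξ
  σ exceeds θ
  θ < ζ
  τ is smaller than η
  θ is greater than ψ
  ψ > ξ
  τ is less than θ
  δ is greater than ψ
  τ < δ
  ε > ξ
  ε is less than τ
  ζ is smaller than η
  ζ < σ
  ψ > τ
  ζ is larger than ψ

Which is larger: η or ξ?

ξ < ε and ε < τ give ξ < τ.
Then τ < ψ extends the chain to ψ.
Then ψ < θ extends the chain to θ.
With θ < ζ: ξ < ε < τ < ψ < θ < ζ.
Then ζ < η extends the chain to η.
So ξ < η; η is the larger of the two.

η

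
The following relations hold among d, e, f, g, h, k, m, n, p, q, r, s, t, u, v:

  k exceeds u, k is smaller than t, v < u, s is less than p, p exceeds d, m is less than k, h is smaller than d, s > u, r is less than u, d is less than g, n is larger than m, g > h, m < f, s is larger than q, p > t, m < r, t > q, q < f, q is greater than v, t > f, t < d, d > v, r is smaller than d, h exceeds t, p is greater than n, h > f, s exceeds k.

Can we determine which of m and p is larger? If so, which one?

m < r and r < u give m < u.
Then u < k extends the chain to k.
Then k < s extends the chain to s.
Then s < p extends the chain to p.
So p is larger.

p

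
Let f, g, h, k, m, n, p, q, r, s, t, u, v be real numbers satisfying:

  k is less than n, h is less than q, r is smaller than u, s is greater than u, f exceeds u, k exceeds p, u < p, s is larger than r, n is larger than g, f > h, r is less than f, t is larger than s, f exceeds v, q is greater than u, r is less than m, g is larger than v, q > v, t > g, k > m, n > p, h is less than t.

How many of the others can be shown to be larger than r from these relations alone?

9

The elements the relations force above r are u, p, s, m, k, n, q, t, f — no chain reaches any other.
That is 9.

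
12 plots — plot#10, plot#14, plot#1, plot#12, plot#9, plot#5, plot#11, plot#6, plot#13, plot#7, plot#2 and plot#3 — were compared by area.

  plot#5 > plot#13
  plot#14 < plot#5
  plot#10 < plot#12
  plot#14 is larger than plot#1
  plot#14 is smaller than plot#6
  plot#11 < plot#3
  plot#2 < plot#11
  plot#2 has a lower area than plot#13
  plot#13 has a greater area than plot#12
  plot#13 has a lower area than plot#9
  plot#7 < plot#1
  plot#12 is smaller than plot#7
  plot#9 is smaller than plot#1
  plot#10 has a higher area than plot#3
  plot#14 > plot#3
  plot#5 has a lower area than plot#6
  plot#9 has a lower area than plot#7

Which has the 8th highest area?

plot#12

The consecutive relations fix a unique order: plot#2 < plot#11 < plot#3 < plot#10 < plot#12 < plot#13 < plot#9 < plot#7 < plot#1 < plot#14 < plot#5 < plot#6.
Counting 8 from the largest end gives plot#12.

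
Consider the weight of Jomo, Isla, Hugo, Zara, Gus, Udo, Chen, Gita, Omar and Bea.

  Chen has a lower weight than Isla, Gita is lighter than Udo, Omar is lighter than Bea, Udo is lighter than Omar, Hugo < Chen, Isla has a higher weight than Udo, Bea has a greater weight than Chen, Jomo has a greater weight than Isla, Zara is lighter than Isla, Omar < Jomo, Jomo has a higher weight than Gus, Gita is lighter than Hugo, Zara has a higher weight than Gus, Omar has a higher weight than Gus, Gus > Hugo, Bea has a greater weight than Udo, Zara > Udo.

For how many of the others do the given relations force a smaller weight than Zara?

4

Directly below Zara: Gus, Udo.
One step further: Gita, Hugo (4 so far).
No other element is forced below Zara by the given relations, so the count is 4.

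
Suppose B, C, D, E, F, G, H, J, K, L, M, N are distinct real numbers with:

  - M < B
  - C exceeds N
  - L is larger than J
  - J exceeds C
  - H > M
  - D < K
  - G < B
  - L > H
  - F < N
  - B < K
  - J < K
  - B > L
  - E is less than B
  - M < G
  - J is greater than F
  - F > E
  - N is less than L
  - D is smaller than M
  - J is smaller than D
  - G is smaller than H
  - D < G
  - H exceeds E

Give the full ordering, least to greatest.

E < F < N < C < J < D < M < G < H < L < B < K

The consecutive links are each given: E < F; F < N; N < C; C < J; J < D; D < M; M < G; G < H; H < L; L < B; B < K.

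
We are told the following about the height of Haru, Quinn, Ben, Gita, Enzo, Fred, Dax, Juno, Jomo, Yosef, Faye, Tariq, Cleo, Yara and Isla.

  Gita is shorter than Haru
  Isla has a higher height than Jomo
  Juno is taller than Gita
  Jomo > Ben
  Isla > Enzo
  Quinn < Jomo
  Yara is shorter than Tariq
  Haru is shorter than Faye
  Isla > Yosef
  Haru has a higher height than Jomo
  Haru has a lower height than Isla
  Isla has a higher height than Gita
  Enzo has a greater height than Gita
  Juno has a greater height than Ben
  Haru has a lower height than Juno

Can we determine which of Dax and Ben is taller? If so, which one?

undetermined

Following every chain through Ben: above Ben we get Jomo, Haru, Isla, Juno, Faye.
Dax is not reached, and no chain runs the other way from Dax to Ben.
So the given relations leave the order of Ben and Dax undetermined.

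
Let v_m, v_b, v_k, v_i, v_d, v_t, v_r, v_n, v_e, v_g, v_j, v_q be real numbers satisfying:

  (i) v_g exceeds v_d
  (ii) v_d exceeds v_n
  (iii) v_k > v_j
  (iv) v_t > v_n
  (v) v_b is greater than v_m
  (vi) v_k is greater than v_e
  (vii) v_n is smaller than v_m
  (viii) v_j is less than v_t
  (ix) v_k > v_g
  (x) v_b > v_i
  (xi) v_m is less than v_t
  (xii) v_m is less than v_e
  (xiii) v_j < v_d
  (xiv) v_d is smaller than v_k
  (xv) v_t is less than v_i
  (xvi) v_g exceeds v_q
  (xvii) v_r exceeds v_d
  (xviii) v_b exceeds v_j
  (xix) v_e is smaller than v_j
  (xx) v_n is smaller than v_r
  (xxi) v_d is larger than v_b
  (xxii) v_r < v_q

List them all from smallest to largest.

The consecutive links are each given: v_n < v_m; v_m < v_e; v_e < v_j; v_j < v_t; v_t < v_i; v_i < v_b; v_b < v_d; v_d < v_r; v_r < v_q; v_q < v_g; v_g < v_k.

v_n < v_m < v_e < v_j < v_t < v_i < v_b < v_d < v_r < v_q < v_g < v_k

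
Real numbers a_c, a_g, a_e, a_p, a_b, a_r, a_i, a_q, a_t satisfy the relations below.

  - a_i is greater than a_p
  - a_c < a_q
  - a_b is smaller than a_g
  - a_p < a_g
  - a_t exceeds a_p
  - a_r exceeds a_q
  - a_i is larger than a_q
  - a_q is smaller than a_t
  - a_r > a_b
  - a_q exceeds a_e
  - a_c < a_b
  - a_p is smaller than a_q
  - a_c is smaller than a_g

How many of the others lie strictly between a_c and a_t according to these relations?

The relations place a_c below a_t. An element lies strictly between them when it is forced above a_c and also forced below a_t.
Above a_c: {a_q, a_b, a_i, a_r, a_g}. Below a_t: {a_p, a_e, a_q}.
Intersection: {a_q} — 1.

1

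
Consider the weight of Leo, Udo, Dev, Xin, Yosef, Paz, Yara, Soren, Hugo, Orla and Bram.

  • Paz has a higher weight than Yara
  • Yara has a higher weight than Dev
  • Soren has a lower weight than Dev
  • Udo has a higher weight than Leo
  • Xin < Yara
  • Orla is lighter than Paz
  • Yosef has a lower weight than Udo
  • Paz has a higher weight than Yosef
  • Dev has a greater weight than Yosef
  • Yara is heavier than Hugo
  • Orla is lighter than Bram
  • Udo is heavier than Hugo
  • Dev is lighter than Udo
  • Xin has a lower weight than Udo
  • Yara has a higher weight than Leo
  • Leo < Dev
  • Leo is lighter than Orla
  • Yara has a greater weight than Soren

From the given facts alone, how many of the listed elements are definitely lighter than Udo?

6

Directly below Udo: Leo, Yosef, Dev, Xin, Hugo.
One step further: Soren (6 so far).
No other element is forced below Udo by the given relations, so the count is 6.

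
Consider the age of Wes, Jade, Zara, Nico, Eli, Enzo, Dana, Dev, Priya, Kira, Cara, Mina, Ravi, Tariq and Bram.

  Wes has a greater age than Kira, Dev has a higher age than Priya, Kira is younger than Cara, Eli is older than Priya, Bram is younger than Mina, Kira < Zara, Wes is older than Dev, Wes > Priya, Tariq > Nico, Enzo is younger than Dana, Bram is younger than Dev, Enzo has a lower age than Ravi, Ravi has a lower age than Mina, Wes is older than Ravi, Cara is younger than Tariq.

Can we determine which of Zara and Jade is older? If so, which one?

Following every chain through Jade: nothing is chained to Jade.
Zara is not reached, and no chain runs the other way from Zara to Jade.
So the given relations leave the order of Jade and Zara undetermined.

undetermined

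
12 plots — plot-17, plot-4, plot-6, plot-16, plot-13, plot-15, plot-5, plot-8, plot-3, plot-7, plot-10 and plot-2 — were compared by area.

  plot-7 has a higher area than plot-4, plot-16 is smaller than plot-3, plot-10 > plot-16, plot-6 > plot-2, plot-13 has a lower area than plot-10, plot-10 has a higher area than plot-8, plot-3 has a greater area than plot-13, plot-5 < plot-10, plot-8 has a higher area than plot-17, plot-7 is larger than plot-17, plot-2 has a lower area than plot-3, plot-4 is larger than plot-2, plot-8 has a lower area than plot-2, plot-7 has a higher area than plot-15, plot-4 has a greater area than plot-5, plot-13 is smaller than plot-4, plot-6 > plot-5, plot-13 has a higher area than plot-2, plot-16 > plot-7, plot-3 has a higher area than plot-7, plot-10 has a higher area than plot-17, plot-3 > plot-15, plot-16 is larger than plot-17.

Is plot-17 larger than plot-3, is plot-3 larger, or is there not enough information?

plot-17 < plot-8 < plot-2 < plot-13 < plot-4 < plot-7 < plot-16 < plot-3, by transitivity through plot-8, plot-2, plot-13, plot-4, plot-7, plot-16.
So plot-3 is larger.

plot-3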